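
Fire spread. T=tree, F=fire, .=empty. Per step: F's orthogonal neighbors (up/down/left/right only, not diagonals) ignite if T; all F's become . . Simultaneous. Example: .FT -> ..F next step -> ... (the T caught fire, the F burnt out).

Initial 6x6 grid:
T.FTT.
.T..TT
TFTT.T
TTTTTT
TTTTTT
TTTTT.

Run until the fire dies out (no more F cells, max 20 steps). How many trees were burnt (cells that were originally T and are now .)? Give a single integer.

Answer: 26

Derivation:
Step 1: +5 fires, +2 burnt (F count now 5)
Step 2: +5 fires, +5 burnt (F count now 5)
Step 3: +5 fires, +5 burnt (F count now 5)
Step 4: +5 fires, +5 burnt (F count now 5)
Step 5: +4 fires, +5 burnt (F count now 4)
Step 6: +2 fires, +4 burnt (F count now 2)
Step 7: +0 fires, +2 burnt (F count now 0)
Fire out after step 7
Initially T: 27, now '.': 35
Total burnt (originally-T cells now '.'): 26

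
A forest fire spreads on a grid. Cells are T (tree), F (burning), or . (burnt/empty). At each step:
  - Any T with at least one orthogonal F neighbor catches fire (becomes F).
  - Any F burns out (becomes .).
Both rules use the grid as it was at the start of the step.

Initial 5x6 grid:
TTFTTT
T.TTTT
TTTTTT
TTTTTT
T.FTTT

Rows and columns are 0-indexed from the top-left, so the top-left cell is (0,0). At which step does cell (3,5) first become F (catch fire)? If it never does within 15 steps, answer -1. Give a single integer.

Step 1: cell (3,5)='T' (+5 fires, +2 burnt)
Step 2: cell (3,5)='T' (+7 fires, +5 burnt)
Step 3: cell (3,5)='T' (+8 fires, +7 burnt)
Step 4: cell (3,5)='F' (+5 fires, +8 burnt)
  -> target ignites at step 4
Step 5: cell (3,5)='.' (+1 fires, +5 burnt)
Step 6: cell (3,5)='.' (+0 fires, +1 burnt)
  fire out at step 6

4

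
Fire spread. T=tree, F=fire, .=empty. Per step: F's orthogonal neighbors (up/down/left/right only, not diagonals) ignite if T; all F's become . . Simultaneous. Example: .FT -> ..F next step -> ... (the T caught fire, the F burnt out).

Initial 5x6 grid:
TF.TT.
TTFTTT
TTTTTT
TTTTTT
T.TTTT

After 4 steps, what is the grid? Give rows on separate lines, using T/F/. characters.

Step 1: 4 trees catch fire, 2 burn out
  F..TT.
  TF.FTT
  TTFTTT
  TTTTTT
  T.TTTT
Step 2: 6 trees catch fire, 4 burn out
  ...FT.
  F...FT
  TF.FTT
  TTFTTT
  T.TTTT
Step 3: 7 trees catch fire, 6 burn out
  ....F.
  .....F
  F...FT
  TF.FTT
  T.FTTT
Step 4: 4 trees catch fire, 7 burn out
  ......
  ......
  .....F
  F...FT
  T..FTT

......
......
.....F
F...FT
T..FTT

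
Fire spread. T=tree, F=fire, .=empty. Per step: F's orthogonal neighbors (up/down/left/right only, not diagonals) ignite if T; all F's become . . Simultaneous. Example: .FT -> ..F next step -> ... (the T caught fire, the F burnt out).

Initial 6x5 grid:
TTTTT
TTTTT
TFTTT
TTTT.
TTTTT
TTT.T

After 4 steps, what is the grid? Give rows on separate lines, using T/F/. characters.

Step 1: 4 trees catch fire, 1 burn out
  TTTTT
  TFTTT
  F.FTT
  TFTT.
  TTTTT
  TTT.T
Step 2: 7 trees catch fire, 4 burn out
  TFTTT
  F.FTT
  ...FT
  F.FT.
  TFTTT
  TTT.T
Step 3: 8 trees catch fire, 7 burn out
  F.FTT
  ...FT
  ....F
  ...F.
  F.FTT
  TFT.T
Step 4: 5 trees catch fire, 8 burn out
  ...FT
  ....F
  .....
  .....
  ...FT
  F.F.T

...FT
....F
.....
.....
...FT
F.F.T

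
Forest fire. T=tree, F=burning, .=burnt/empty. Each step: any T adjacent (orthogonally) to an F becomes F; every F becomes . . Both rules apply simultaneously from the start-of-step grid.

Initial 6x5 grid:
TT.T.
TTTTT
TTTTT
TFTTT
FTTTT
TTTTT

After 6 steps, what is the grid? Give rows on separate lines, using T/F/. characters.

Step 1: 5 trees catch fire, 2 burn out
  TT.T.
  TTTTT
  TFTTT
  F.FTT
  .FTTT
  FTTTT
Step 2: 6 trees catch fire, 5 burn out
  TT.T.
  TFTTT
  F.FTT
  ...FT
  ..FTT
  .FTTT
Step 3: 7 trees catch fire, 6 burn out
  TF.T.
  F.FTT
  ...FT
  ....F
  ...FT
  ..FTT
Step 4: 5 trees catch fire, 7 burn out
  F..T.
  ...FT
  ....F
  .....
  ....F
  ...FT
Step 5: 3 trees catch fire, 5 burn out
  ...F.
  ....F
  .....
  .....
  .....
  ....F
Step 6: 0 trees catch fire, 3 burn out
  .....
  .....
  .....
  .....
  .....
  .....

.....
.....
.....
.....
.....
.....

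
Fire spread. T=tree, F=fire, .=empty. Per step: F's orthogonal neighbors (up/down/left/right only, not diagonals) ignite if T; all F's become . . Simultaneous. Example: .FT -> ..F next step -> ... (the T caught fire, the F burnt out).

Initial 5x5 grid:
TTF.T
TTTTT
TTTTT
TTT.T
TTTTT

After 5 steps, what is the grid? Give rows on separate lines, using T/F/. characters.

Step 1: 2 trees catch fire, 1 burn out
  TF..T
  TTFTT
  TTTTT
  TTT.T
  TTTTT
Step 2: 4 trees catch fire, 2 burn out
  F...T
  TF.FT
  TTFTT
  TTT.T
  TTTTT
Step 3: 5 trees catch fire, 4 burn out
  ....T
  F...F
  TF.FT
  TTF.T
  TTTTT
Step 4: 5 trees catch fire, 5 burn out
  ....F
  .....
  F...F
  TF..T
  TTFTT
Step 5: 4 trees catch fire, 5 burn out
  .....
  .....
  .....
  F...F
  TF.FT

.....
.....
.....
F...F
TF.FT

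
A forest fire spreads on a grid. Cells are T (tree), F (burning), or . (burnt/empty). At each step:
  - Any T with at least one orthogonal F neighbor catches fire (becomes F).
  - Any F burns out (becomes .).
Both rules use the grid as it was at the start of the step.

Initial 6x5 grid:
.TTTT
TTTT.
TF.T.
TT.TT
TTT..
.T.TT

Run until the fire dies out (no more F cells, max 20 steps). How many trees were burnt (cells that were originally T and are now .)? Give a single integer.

Answer: 18

Derivation:
Step 1: +3 fires, +1 burnt (F count now 3)
Step 2: +5 fires, +3 burnt (F count now 5)
Step 3: +5 fires, +5 burnt (F count now 5)
Step 4: +2 fires, +5 burnt (F count now 2)
Step 5: +2 fires, +2 burnt (F count now 2)
Step 6: +1 fires, +2 burnt (F count now 1)
Step 7: +0 fires, +1 burnt (F count now 0)
Fire out after step 7
Initially T: 20, now '.': 28
Total burnt (originally-T cells now '.'): 18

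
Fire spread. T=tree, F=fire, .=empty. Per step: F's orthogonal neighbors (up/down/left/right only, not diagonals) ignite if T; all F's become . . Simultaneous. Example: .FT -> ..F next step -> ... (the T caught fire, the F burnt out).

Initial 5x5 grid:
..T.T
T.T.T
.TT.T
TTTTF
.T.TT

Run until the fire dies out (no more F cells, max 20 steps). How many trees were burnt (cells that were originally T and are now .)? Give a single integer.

Step 1: +3 fires, +1 burnt (F count now 3)
Step 2: +3 fires, +3 burnt (F count now 3)
Step 3: +3 fires, +3 burnt (F count now 3)
Step 4: +4 fires, +3 burnt (F count now 4)
Step 5: +1 fires, +4 burnt (F count now 1)
Step 6: +0 fires, +1 burnt (F count now 0)
Fire out after step 6
Initially T: 15, now '.': 24
Total burnt (originally-T cells now '.'): 14

Answer: 14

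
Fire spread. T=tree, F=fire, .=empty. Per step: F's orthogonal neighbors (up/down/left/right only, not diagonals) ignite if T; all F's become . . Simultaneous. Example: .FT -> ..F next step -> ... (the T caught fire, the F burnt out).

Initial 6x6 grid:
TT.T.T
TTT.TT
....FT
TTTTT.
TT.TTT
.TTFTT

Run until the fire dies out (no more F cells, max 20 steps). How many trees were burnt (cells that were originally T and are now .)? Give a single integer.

Step 1: +6 fires, +2 burnt (F count now 6)
Step 2: +5 fires, +6 burnt (F count now 5)
Step 3: +4 fires, +5 burnt (F count now 4)
Step 4: +2 fires, +4 burnt (F count now 2)
Step 5: +1 fires, +2 burnt (F count now 1)
Step 6: +0 fires, +1 burnt (F count now 0)
Fire out after step 6
Initially T: 24, now '.': 30
Total burnt (originally-T cells now '.'): 18

Answer: 18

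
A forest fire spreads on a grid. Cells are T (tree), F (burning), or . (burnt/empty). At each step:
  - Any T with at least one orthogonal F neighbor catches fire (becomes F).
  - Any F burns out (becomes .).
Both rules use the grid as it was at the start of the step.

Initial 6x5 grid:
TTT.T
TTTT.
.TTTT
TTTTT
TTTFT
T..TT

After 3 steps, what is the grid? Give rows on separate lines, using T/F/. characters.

Step 1: 4 trees catch fire, 1 burn out
  TTT.T
  TTTT.
  .TTTT
  TTTFT
  TTF.F
  T..FT
Step 2: 5 trees catch fire, 4 burn out
  TTT.T
  TTTT.
  .TTFT
  TTF.F
  TF...
  T...F
Step 3: 5 trees catch fire, 5 burn out
  TTT.T
  TTTF.
  .TF.F
  TF...
  F....
  T....

TTT.T
TTTF.
.TF.F
TF...
F....
T....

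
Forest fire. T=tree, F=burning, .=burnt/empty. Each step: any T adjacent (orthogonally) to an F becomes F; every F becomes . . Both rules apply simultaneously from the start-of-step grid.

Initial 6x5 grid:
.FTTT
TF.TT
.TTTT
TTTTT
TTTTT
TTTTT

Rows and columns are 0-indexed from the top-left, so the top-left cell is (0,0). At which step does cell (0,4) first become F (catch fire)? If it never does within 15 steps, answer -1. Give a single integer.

Step 1: cell (0,4)='T' (+3 fires, +2 burnt)
Step 2: cell (0,4)='T' (+3 fires, +3 burnt)
Step 3: cell (0,4)='F' (+6 fires, +3 burnt)
  -> target ignites at step 3
Step 4: cell (0,4)='.' (+6 fires, +6 burnt)
Step 5: cell (0,4)='.' (+4 fires, +6 burnt)
Step 6: cell (0,4)='.' (+2 fires, +4 burnt)
Step 7: cell (0,4)='.' (+1 fires, +2 burnt)
Step 8: cell (0,4)='.' (+0 fires, +1 burnt)
  fire out at step 8

3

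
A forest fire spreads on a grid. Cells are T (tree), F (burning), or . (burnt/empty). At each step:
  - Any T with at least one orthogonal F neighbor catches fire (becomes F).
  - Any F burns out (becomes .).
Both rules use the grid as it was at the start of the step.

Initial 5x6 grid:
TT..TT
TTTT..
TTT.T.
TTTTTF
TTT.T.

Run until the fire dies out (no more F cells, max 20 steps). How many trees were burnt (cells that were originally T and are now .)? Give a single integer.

Answer: 19

Derivation:
Step 1: +1 fires, +1 burnt (F count now 1)
Step 2: +3 fires, +1 burnt (F count now 3)
Step 3: +1 fires, +3 burnt (F count now 1)
Step 4: +3 fires, +1 burnt (F count now 3)
Step 5: +4 fires, +3 burnt (F count now 4)
Step 6: +4 fires, +4 burnt (F count now 4)
Step 7: +2 fires, +4 burnt (F count now 2)
Step 8: +1 fires, +2 burnt (F count now 1)
Step 9: +0 fires, +1 burnt (F count now 0)
Fire out after step 9
Initially T: 21, now '.': 28
Total burnt (originally-T cells now '.'): 19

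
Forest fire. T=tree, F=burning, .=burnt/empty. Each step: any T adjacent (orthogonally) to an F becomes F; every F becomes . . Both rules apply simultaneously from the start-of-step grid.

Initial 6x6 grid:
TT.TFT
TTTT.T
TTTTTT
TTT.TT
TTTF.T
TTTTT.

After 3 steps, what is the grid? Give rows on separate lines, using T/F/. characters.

Step 1: 4 trees catch fire, 2 burn out
  TT.F.F
  TTTT.T
  TTTTTT
  TTT.TT
  TTF..T
  TTTFT.
Step 2: 6 trees catch fire, 4 burn out
  TT....
  TTTF.F
  TTTTTT
  TTF.TT
  TF...T
  TTF.F.
Step 3: 7 trees catch fire, 6 burn out
  TT....
  TTF...
  TTFFTF
  TF..TT
  F....T
  TF....

TT....
TTF...
TTFFTF
TF..TT
F....T
TF....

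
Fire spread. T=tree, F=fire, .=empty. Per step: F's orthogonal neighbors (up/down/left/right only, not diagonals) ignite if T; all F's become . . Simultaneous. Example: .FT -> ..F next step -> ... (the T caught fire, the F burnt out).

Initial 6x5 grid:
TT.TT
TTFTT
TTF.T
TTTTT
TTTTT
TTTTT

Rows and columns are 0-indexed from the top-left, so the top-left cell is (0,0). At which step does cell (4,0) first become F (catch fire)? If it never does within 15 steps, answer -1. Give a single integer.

Step 1: cell (4,0)='T' (+4 fires, +2 burnt)
Step 2: cell (4,0)='T' (+8 fires, +4 burnt)
Step 3: cell (4,0)='T' (+8 fires, +8 burnt)
Step 4: cell (4,0)='F' (+4 fires, +8 burnt)
  -> target ignites at step 4
Step 5: cell (4,0)='.' (+2 fires, +4 burnt)
Step 6: cell (4,0)='.' (+0 fires, +2 burnt)
  fire out at step 6

4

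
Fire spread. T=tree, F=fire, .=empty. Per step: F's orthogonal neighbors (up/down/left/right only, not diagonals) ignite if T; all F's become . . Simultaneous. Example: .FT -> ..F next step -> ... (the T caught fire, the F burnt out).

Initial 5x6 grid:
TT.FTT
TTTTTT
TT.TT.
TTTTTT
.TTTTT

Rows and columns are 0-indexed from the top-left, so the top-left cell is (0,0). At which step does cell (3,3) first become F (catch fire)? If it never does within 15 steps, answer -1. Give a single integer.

Step 1: cell (3,3)='T' (+2 fires, +1 burnt)
Step 2: cell (3,3)='T' (+4 fires, +2 burnt)
Step 3: cell (3,3)='F' (+4 fires, +4 burnt)
  -> target ignites at step 3
Step 4: cell (3,3)='.' (+6 fires, +4 burnt)
Step 5: cell (3,3)='.' (+6 fires, +6 burnt)
Step 6: cell (3,3)='.' (+3 fires, +6 burnt)
Step 7: cell (3,3)='.' (+0 fires, +3 burnt)
  fire out at step 7

3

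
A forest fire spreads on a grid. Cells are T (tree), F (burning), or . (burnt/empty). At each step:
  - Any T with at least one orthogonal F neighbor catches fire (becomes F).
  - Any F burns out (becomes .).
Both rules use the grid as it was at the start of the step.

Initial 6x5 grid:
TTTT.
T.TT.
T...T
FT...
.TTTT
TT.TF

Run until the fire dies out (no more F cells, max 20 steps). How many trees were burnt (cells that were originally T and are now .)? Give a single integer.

Step 1: +4 fires, +2 burnt (F count now 4)
Step 2: +3 fires, +4 burnt (F count now 3)
Step 3: +3 fires, +3 burnt (F count now 3)
Step 4: +2 fires, +3 burnt (F count now 2)
Step 5: +1 fires, +2 burnt (F count now 1)
Step 6: +2 fires, +1 burnt (F count now 2)
Step 7: +1 fires, +2 burnt (F count now 1)
Step 8: +0 fires, +1 burnt (F count now 0)
Fire out after step 8
Initially T: 17, now '.': 29
Total burnt (originally-T cells now '.'): 16

Answer: 16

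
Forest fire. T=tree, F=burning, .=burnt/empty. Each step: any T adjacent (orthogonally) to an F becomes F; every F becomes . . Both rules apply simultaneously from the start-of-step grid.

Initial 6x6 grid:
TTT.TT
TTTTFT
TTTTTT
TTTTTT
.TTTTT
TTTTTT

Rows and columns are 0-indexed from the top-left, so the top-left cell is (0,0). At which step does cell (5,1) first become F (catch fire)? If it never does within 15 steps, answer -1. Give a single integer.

Step 1: cell (5,1)='T' (+4 fires, +1 burnt)
Step 2: cell (5,1)='T' (+5 fires, +4 burnt)
Step 3: cell (5,1)='T' (+6 fires, +5 burnt)
Step 4: cell (5,1)='T' (+7 fires, +6 burnt)
Step 5: cell (5,1)='T' (+6 fires, +7 burnt)
Step 6: cell (5,1)='T' (+3 fires, +6 burnt)
Step 7: cell (5,1)='F' (+1 fires, +3 burnt)
  -> target ignites at step 7
Step 8: cell (5,1)='.' (+1 fires, +1 burnt)
Step 9: cell (5,1)='.' (+0 fires, +1 burnt)
  fire out at step 9

7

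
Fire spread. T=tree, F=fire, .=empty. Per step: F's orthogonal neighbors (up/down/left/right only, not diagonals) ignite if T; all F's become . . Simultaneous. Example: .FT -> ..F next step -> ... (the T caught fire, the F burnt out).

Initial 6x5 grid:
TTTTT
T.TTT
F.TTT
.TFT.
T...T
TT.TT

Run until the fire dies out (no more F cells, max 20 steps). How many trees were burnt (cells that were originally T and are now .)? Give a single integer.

Answer: 14

Derivation:
Step 1: +4 fires, +2 burnt (F count now 4)
Step 2: +3 fires, +4 burnt (F count now 3)
Step 3: +4 fires, +3 burnt (F count now 4)
Step 4: +2 fires, +4 burnt (F count now 2)
Step 5: +1 fires, +2 burnt (F count now 1)
Step 6: +0 fires, +1 burnt (F count now 0)
Fire out after step 6
Initially T: 20, now '.': 24
Total burnt (originally-T cells now '.'): 14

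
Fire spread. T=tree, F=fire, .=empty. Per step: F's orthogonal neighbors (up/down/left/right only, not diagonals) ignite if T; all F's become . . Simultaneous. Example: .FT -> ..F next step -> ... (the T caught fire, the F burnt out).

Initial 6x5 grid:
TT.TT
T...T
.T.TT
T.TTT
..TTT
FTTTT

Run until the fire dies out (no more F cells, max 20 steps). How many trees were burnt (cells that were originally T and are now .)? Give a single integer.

Answer: 15

Derivation:
Step 1: +1 fires, +1 burnt (F count now 1)
Step 2: +1 fires, +1 burnt (F count now 1)
Step 3: +2 fires, +1 burnt (F count now 2)
Step 4: +3 fires, +2 burnt (F count now 3)
Step 5: +2 fires, +3 burnt (F count now 2)
Step 6: +2 fires, +2 burnt (F count now 2)
Step 7: +1 fires, +2 burnt (F count now 1)
Step 8: +1 fires, +1 burnt (F count now 1)
Step 9: +1 fires, +1 burnt (F count now 1)
Step 10: +1 fires, +1 burnt (F count now 1)
Step 11: +0 fires, +1 burnt (F count now 0)
Fire out after step 11
Initially T: 20, now '.': 25
Total burnt (originally-T cells now '.'): 15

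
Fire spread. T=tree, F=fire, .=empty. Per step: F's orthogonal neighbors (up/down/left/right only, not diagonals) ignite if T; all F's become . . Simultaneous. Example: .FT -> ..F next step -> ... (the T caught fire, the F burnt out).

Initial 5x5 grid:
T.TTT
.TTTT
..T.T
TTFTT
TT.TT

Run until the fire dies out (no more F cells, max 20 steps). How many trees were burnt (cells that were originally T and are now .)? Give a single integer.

Step 1: +3 fires, +1 burnt (F count now 3)
Step 2: +5 fires, +3 burnt (F count now 5)
Step 3: +6 fires, +5 burnt (F count now 6)
Step 4: +2 fires, +6 burnt (F count now 2)
Step 5: +1 fires, +2 burnt (F count now 1)
Step 6: +0 fires, +1 burnt (F count now 0)
Fire out after step 6
Initially T: 18, now '.': 24
Total burnt (originally-T cells now '.'): 17

Answer: 17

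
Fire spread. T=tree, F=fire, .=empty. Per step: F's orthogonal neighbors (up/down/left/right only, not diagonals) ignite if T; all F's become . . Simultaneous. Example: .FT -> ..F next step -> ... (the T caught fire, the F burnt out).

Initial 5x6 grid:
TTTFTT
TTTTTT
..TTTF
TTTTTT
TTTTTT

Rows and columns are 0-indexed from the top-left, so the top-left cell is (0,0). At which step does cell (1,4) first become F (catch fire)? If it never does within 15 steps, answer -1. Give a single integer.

Step 1: cell (1,4)='T' (+6 fires, +2 burnt)
Step 2: cell (1,4)='F' (+7 fires, +6 burnt)
  -> target ignites at step 2
Step 3: cell (1,4)='.' (+5 fires, +7 burnt)
Step 4: cell (1,4)='.' (+3 fires, +5 burnt)
Step 5: cell (1,4)='.' (+2 fires, +3 burnt)
Step 6: cell (1,4)='.' (+2 fires, +2 burnt)
Step 7: cell (1,4)='.' (+1 fires, +2 burnt)
Step 8: cell (1,4)='.' (+0 fires, +1 burnt)
  fire out at step 8

2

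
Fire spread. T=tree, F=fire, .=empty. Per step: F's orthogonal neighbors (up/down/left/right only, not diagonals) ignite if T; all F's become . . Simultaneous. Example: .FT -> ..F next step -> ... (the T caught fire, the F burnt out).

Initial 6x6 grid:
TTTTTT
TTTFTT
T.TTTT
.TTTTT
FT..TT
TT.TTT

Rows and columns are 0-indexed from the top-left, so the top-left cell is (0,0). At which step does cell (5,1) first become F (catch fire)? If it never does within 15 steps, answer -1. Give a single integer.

Step 1: cell (5,1)='T' (+6 fires, +2 burnt)
Step 2: cell (5,1)='F' (+9 fires, +6 burnt)
  -> target ignites at step 2
Step 3: cell (5,1)='.' (+6 fires, +9 burnt)
Step 4: cell (5,1)='.' (+4 fires, +6 burnt)
Step 5: cell (5,1)='.' (+2 fires, +4 burnt)
Step 6: cell (5,1)='.' (+2 fires, +2 burnt)
Step 7: cell (5,1)='.' (+0 fires, +2 burnt)
  fire out at step 7

2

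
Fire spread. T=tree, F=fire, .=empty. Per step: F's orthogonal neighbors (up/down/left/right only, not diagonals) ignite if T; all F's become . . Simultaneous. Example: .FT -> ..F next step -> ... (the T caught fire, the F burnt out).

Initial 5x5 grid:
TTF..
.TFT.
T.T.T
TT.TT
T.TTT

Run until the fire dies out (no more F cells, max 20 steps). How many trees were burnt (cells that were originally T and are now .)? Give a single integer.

Step 1: +4 fires, +2 burnt (F count now 4)
Step 2: +1 fires, +4 burnt (F count now 1)
Step 3: +0 fires, +1 burnt (F count now 0)
Fire out after step 3
Initially T: 15, now '.': 15
Total burnt (originally-T cells now '.'): 5

Answer: 5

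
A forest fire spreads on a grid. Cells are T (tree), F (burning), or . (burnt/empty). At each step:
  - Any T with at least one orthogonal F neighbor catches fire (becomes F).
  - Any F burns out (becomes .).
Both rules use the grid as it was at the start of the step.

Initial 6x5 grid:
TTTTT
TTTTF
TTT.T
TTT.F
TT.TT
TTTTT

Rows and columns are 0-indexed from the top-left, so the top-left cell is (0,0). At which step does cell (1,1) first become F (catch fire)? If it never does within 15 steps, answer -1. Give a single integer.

Step 1: cell (1,1)='T' (+4 fires, +2 burnt)
Step 2: cell (1,1)='T' (+4 fires, +4 burnt)
Step 3: cell (1,1)='F' (+4 fires, +4 burnt)
  -> target ignites at step 3
Step 4: cell (1,1)='.' (+5 fires, +4 burnt)
Step 5: cell (1,1)='.' (+4 fires, +5 burnt)
Step 6: cell (1,1)='.' (+3 fires, +4 burnt)
Step 7: cell (1,1)='.' (+1 fires, +3 burnt)
Step 8: cell (1,1)='.' (+0 fires, +1 burnt)
  fire out at step 8

3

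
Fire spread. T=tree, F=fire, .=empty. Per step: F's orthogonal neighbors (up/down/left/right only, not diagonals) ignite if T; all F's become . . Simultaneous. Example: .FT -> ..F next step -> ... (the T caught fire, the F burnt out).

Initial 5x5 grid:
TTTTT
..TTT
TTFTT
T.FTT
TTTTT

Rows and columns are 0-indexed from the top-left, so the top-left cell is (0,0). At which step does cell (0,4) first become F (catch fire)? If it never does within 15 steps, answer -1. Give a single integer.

Step 1: cell (0,4)='T' (+5 fires, +2 burnt)
Step 2: cell (0,4)='T' (+7 fires, +5 burnt)
Step 3: cell (0,4)='T' (+6 fires, +7 burnt)
Step 4: cell (0,4)='F' (+2 fires, +6 burnt)
  -> target ignites at step 4
Step 5: cell (0,4)='.' (+0 fires, +2 burnt)
  fire out at step 5

4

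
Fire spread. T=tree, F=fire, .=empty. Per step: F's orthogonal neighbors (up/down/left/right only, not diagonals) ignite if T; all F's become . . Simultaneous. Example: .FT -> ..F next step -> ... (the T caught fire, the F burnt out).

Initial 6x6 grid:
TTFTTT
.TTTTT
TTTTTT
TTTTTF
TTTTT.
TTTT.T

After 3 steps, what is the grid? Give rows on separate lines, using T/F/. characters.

Step 1: 5 trees catch fire, 2 burn out
  TF.FTT
  .TFTTT
  TTTTTF
  TTTTF.
  TTTTT.
  TTTT.T
Step 2: 9 trees catch fire, 5 burn out
  F...FT
  .F.FTF
  TTFTF.
  TTTF..
  TTTTF.
  TTTT.T
Step 3: 6 trees catch fire, 9 burn out
  .....F
  ....F.
  TF.F..
  TTF...
  TTTF..
  TTTT.T

.....F
....F.
TF.F..
TTF...
TTTF..
TTTT.T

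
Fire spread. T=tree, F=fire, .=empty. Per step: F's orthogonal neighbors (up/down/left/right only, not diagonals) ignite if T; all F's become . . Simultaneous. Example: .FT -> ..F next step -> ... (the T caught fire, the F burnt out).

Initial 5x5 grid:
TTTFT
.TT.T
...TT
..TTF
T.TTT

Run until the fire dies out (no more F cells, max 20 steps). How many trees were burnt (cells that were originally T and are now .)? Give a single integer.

Step 1: +5 fires, +2 burnt (F count now 5)
Step 2: +6 fires, +5 burnt (F count now 6)
Step 3: +3 fires, +6 burnt (F count now 3)
Step 4: +0 fires, +3 burnt (F count now 0)
Fire out after step 4
Initially T: 15, now '.': 24
Total burnt (originally-T cells now '.'): 14

Answer: 14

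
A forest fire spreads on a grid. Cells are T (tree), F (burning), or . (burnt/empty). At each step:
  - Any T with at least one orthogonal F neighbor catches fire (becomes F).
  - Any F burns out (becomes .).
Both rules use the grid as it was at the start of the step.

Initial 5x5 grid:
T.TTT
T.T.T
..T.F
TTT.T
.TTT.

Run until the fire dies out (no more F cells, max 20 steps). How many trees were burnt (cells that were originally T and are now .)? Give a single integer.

Step 1: +2 fires, +1 burnt (F count now 2)
Step 2: +1 fires, +2 burnt (F count now 1)
Step 3: +1 fires, +1 burnt (F count now 1)
Step 4: +1 fires, +1 burnt (F count now 1)
Step 5: +1 fires, +1 burnt (F count now 1)
Step 6: +1 fires, +1 burnt (F count now 1)
Step 7: +1 fires, +1 burnt (F count now 1)
Step 8: +2 fires, +1 burnt (F count now 2)
Step 9: +3 fires, +2 burnt (F count now 3)
Step 10: +0 fires, +3 burnt (F count now 0)
Fire out after step 10
Initially T: 15, now '.': 23
Total burnt (originally-T cells now '.'): 13

Answer: 13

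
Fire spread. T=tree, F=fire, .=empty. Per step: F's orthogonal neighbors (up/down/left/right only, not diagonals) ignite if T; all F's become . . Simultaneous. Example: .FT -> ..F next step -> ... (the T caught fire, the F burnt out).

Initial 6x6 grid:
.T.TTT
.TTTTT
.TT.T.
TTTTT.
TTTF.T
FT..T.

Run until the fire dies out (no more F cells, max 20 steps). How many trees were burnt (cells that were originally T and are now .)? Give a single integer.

Step 1: +4 fires, +2 burnt (F count now 4)
Step 2: +4 fires, +4 burnt (F count now 4)
Step 3: +3 fires, +4 burnt (F count now 3)
Step 4: +3 fires, +3 burnt (F count now 3)
Step 5: +4 fires, +3 burnt (F count now 4)
Step 6: +3 fires, +4 burnt (F count now 3)
Step 7: +0 fires, +3 burnt (F count now 0)
Fire out after step 7
Initially T: 23, now '.': 34
Total burnt (originally-T cells now '.'): 21

Answer: 21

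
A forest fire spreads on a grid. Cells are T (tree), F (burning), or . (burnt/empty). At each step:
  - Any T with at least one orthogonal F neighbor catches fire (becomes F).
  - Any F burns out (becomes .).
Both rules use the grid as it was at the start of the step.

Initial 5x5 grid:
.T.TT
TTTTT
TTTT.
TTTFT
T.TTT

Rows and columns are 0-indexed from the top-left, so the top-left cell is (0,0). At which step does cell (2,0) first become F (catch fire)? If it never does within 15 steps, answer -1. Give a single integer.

Step 1: cell (2,0)='T' (+4 fires, +1 burnt)
Step 2: cell (2,0)='T' (+5 fires, +4 burnt)
Step 3: cell (2,0)='T' (+5 fires, +5 burnt)
Step 4: cell (2,0)='F' (+4 fires, +5 burnt)
  -> target ignites at step 4
Step 5: cell (2,0)='.' (+2 fires, +4 burnt)
Step 6: cell (2,0)='.' (+0 fires, +2 burnt)
  fire out at step 6

4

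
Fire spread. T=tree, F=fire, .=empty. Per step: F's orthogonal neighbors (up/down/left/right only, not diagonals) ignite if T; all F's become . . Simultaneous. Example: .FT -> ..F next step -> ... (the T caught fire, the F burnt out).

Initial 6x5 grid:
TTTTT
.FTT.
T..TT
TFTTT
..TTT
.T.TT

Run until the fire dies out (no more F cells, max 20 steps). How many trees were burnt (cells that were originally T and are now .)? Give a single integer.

Step 1: +4 fires, +2 burnt (F count now 4)
Step 2: +6 fires, +4 burnt (F count now 6)
Step 3: +4 fires, +6 burnt (F count now 4)
Step 4: +4 fires, +4 burnt (F count now 4)
Step 5: +1 fires, +4 burnt (F count now 1)
Step 6: +0 fires, +1 burnt (F count now 0)
Fire out after step 6
Initially T: 20, now '.': 29
Total burnt (originally-T cells now '.'): 19

Answer: 19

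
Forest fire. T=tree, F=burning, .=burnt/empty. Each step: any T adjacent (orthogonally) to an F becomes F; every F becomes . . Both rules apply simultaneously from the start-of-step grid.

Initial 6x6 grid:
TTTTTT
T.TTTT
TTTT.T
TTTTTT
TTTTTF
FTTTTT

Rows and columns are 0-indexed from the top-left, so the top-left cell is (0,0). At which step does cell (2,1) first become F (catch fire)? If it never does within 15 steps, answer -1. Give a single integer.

Step 1: cell (2,1)='T' (+5 fires, +2 burnt)
Step 2: cell (2,1)='T' (+7 fires, +5 burnt)
Step 3: cell (2,1)='T' (+6 fires, +7 burnt)
Step 4: cell (2,1)='F' (+6 fires, +6 burnt)
  -> target ignites at step 4
Step 5: cell (2,1)='.' (+4 fires, +6 burnt)
Step 6: cell (2,1)='.' (+3 fires, +4 burnt)
Step 7: cell (2,1)='.' (+1 fires, +3 burnt)
Step 8: cell (2,1)='.' (+0 fires, +1 burnt)
  fire out at step 8

4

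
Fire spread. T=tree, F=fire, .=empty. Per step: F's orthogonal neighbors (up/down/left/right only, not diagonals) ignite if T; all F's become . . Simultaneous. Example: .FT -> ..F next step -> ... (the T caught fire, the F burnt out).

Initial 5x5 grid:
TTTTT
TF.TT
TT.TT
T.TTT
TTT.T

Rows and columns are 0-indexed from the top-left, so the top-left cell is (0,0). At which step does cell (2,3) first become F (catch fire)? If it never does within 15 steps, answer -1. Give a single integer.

Step 1: cell (2,3)='T' (+3 fires, +1 burnt)
Step 2: cell (2,3)='T' (+3 fires, +3 burnt)
Step 3: cell (2,3)='T' (+2 fires, +3 burnt)
Step 4: cell (2,3)='T' (+3 fires, +2 burnt)
Step 5: cell (2,3)='F' (+3 fires, +3 burnt)
  -> target ignites at step 5
Step 6: cell (2,3)='.' (+3 fires, +3 burnt)
Step 7: cell (2,3)='.' (+2 fires, +3 burnt)
Step 8: cell (2,3)='.' (+1 fires, +2 burnt)
Step 9: cell (2,3)='.' (+0 fires, +1 burnt)
  fire out at step 9

5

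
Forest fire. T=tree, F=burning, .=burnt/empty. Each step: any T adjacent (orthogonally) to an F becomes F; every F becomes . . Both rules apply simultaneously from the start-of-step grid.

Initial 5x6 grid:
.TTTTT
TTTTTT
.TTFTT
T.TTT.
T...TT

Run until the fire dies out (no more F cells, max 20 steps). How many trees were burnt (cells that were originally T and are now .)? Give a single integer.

Answer: 20

Derivation:
Step 1: +4 fires, +1 burnt (F count now 4)
Step 2: +7 fires, +4 burnt (F count now 7)
Step 3: +5 fires, +7 burnt (F count now 5)
Step 4: +4 fires, +5 burnt (F count now 4)
Step 5: +0 fires, +4 burnt (F count now 0)
Fire out after step 5
Initially T: 22, now '.': 28
Total burnt (originally-T cells now '.'): 20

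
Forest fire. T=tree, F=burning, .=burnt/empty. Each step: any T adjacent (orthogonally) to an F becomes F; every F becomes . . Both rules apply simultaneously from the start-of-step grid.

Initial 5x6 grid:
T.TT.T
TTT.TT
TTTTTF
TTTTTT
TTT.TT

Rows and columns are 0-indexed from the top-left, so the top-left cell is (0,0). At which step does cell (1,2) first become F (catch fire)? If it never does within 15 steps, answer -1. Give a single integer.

Step 1: cell (1,2)='T' (+3 fires, +1 burnt)
Step 2: cell (1,2)='T' (+5 fires, +3 burnt)
Step 3: cell (1,2)='T' (+3 fires, +5 burnt)
Step 4: cell (1,2)='F' (+3 fires, +3 burnt)
  -> target ignites at step 4
Step 5: cell (1,2)='.' (+5 fires, +3 burnt)
Step 6: cell (1,2)='.' (+4 fires, +5 burnt)
Step 7: cell (1,2)='.' (+2 fires, +4 burnt)
Step 8: cell (1,2)='.' (+0 fires, +2 burnt)
  fire out at step 8

4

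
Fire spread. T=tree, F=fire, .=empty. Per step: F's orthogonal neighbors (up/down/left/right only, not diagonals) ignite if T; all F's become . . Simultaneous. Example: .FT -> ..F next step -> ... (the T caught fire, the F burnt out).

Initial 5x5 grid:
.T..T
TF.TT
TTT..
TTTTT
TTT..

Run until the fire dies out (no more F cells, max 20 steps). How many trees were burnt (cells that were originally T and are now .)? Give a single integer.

Answer: 13

Derivation:
Step 1: +3 fires, +1 burnt (F count now 3)
Step 2: +3 fires, +3 burnt (F count now 3)
Step 3: +3 fires, +3 burnt (F count now 3)
Step 4: +3 fires, +3 burnt (F count now 3)
Step 5: +1 fires, +3 burnt (F count now 1)
Step 6: +0 fires, +1 burnt (F count now 0)
Fire out after step 6
Initially T: 16, now '.': 22
Total burnt (originally-T cells now '.'): 13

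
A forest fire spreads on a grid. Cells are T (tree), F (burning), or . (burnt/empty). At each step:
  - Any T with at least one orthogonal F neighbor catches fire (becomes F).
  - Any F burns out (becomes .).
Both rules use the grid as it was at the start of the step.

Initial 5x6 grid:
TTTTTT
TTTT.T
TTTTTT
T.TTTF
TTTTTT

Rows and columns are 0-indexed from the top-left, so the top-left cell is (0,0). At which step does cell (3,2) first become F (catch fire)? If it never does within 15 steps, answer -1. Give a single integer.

Step 1: cell (3,2)='T' (+3 fires, +1 burnt)
Step 2: cell (3,2)='T' (+4 fires, +3 burnt)
Step 3: cell (3,2)='F' (+4 fires, +4 burnt)
  -> target ignites at step 3
Step 4: cell (3,2)='.' (+4 fires, +4 burnt)
Step 5: cell (3,2)='.' (+4 fires, +4 burnt)
Step 6: cell (3,2)='.' (+4 fires, +4 burnt)
Step 7: cell (3,2)='.' (+3 fires, +4 burnt)
Step 8: cell (3,2)='.' (+1 fires, +3 burnt)
Step 9: cell (3,2)='.' (+0 fires, +1 burnt)
  fire out at step 9

3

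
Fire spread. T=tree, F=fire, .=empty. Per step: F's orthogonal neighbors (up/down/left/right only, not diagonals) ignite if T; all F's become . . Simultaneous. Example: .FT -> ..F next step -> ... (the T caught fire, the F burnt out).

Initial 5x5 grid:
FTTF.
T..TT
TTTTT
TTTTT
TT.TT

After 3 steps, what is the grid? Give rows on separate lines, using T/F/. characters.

Step 1: 4 trees catch fire, 2 burn out
  .FF..
  F..FT
  TTTTT
  TTTTT
  TT.TT
Step 2: 3 trees catch fire, 4 burn out
  .....
  ....F
  FTTFT
  TTTTT
  TT.TT
Step 3: 5 trees catch fire, 3 burn out
  .....
  .....
  .FF.F
  FTTFT
  TT.TT

.....
.....
.FF.F
FTTFT
TT.TT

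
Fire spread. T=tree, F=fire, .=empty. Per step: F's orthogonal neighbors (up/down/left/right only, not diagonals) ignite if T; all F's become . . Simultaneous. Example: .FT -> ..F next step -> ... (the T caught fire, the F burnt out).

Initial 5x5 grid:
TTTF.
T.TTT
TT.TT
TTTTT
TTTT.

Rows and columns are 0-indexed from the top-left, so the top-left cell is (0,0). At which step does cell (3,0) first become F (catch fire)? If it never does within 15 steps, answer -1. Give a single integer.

Step 1: cell (3,0)='T' (+2 fires, +1 burnt)
Step 2: cell (3,0)='T' (+4 fires, +2 burnt)
Step 3: cell (3,0)='T' (+3 fires, +4 burnt)
Step 4: cell (3,0)='T' (+4 fires, +3 burnt)
Step 5: cell (3,0)='T' (+3 fires, +4 burnt)
Step 6: cell (3,0)='F' (+3 fires, +3 burnt)
  -> target ignites at step 6
Step 7: cell (3,0)='.' (+1 fires, +3 burnt)
Step 8: cell (3,0)='.' (+0 fires, +1 burnt)
  fire out at step 8

6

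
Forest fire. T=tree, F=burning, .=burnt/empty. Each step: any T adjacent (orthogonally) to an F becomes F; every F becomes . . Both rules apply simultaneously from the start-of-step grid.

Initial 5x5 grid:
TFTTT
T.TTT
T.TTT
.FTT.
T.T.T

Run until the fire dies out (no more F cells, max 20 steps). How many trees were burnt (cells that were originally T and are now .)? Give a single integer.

Step 1: +3 fires, +2 burnt (F count now 3)
Step 2: +6 fires, +3 burnt (F count now 6)
Step 3: +4 fires, +6 burnt (F count now 4)
Step 4: +2 fires, +4 burnt (F count now 2)
Step 5: +0 fires, +2 burnt (F count now 0)
Fire out after step 5
Initially T: 17, now '.': 23
Total burnt (originally-T cells now '.'): 15

Answer: 15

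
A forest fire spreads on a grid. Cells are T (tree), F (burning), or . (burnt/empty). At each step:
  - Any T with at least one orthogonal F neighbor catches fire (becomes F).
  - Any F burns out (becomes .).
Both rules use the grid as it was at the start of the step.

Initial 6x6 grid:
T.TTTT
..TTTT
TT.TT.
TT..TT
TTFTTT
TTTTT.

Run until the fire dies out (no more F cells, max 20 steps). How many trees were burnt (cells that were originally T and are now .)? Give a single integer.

Step 1: +3 fires, +1 burnt (F count now 3)
Step 2: +5 fires, +3 burnt (F count now 5)
Step 3: +6 fires, +5 burnt (F count now 6)
Step 4: +3 fires, +6 burnt (F count now 3)
Step 5: +2 fires, +3 burnt (F count now 2)
Step 6: +3 fires, +2 burnt (F count now 3)
Step 7: +3 fires, +3 burnt (F count now 3)
Step 8: +1 fires, +3 burnt (F count now 1)
Step 9: +0 fires, +1 burnt (F count now 0)
Fire out after step 9
Initially T: 27, now '.': 35
Total burnt (originally-T cells now '.'): 26

Answer: 26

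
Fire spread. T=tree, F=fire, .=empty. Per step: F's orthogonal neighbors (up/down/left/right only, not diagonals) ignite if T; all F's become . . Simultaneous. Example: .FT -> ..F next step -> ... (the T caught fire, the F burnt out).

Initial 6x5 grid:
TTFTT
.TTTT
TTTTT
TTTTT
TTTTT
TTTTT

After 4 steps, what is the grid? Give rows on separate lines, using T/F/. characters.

Step 1: 3 trees catch fire, 1 burn out
  TF.FT
  .TFTT
  TTTTT
  TTTTT
  TTTTT
  TTTTT
Step 2: 5 trees catch fire, 3 burn out
  F...F
  .F.FT
  TTFTT
  TTTTT
  TTTTT
  TTTTT
Step 3: 4 trees catch fire, 5 burn out
  .....
  ....F
  TF.FT
  TTFTT
  TTTTT
  TTTTT
Step 4: 5 trees catch fire, 4 burn out
  .....
  .....
  F...F
  TF.FT
  TTFTT
  TTTTT

.....
.....
F...F
TF.FT
TTFTT
TTTTT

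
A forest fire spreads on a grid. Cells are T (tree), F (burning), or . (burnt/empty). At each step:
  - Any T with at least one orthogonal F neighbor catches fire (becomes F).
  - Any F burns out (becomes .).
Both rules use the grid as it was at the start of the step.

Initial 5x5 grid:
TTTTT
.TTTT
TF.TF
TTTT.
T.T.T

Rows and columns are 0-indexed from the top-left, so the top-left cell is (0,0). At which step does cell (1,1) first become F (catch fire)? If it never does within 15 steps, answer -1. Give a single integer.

Step 1: cell (1,1)='F' (+5 fires, +2 burnt)
  -> target ignites at step 1
Step 2: cell (1,1)='.' (+7 fires, +5 burnt)
Step 3: cell (1,1)='.' (+5 fires, +7 burnt)
Step 4: cell (1,1)='.' (+0 fires, +5 burnt)
  fire out at step 4

1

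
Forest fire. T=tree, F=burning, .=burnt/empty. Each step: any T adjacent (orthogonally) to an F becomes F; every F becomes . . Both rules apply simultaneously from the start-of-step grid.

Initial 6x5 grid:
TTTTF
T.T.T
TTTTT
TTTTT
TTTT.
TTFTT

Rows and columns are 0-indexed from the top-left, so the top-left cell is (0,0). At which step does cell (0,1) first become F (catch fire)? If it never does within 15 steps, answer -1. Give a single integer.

Step 1: cell (0,1)='T' (+5 fires, +2 burnt)
Step 2: cell (0,1)='T' (+7 fires, +5 burnt)
Step 3: cell (0,1)='F' (+8 fires, +7 burnt)
  -> target ignites at step 3
Step 4: cell (0,1)='.' (+3 fires, +8 burnt)
Step 5: cell (0,1)='.' (+2 fires, +3 burnt)
Step 6: cell (0,1)='.' (+0 fires, +2 burnt)
  fire out at step 6

3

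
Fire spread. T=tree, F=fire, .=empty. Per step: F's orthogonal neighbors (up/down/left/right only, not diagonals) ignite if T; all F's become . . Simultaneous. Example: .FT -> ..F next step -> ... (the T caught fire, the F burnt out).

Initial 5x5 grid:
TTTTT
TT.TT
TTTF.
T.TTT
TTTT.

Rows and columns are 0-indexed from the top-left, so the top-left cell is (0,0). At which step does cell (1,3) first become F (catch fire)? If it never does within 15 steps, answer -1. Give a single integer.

Step 1: cell (1,3)='F' (+3 fires, +1 burnt)
  -> target ignites at step 1
Step 2: cell (1,3)='.' (+6 fires, +3 burnt)
Step 3: cell (1,3)='.' (+5 fires, +6 burnt)
Step 4: cell (1,3)='.' (+4 fires, +5 burnt)
Step 5: cell (1,3)='.' (+2 fires, +4 burnt)
Step 6: cell (1,3)='.' (+0 fires, +2 burnt)
  fire out at step 6

1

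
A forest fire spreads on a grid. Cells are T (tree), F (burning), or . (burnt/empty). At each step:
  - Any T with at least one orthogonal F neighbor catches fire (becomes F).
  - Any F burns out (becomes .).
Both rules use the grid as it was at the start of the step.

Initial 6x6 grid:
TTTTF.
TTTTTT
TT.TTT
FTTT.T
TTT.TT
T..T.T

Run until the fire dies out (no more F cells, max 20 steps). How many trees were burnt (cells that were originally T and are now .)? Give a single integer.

Answer: 26

Derivation:
Step 1: +5 fires, +2 burnt (F count now 5)
Step 2: +9 fires, +5 burnt (F count now 9)
Step 3: +8 fires, +9 burnt (F count now 8)
Step 4: +1 fires, +8 burnt (F count now 1)
Step 5: +1 fires, +1 burnt (F count now 1)
Step 6: +2 fires, +1 burnt (F count now 2)
Step 7: +0 fires, +2 burnt (F count now 0)
Fire out after step 7
Initially T: 27, now '.': 35
Total burnt (originally-T cells now '.'): 26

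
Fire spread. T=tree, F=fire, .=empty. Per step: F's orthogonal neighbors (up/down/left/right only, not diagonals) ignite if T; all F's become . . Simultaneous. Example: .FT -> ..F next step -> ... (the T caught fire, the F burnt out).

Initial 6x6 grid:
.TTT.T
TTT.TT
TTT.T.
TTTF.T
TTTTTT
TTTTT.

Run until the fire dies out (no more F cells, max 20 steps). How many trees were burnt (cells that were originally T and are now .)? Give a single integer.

Step 1: +2 fires, +1 burnt (F count now 2)
Step 2: +5 fires, +2 burnt (F count now 5)
Step 3: +7 fires, +5 burnt (F count now 7)
Step 4: +6 fires, +7 burnt (F count now 6)
Step 5: +4 fires, +6 burnt (F count now 4)
Step 6: +0 fires, +4 burnt (F count now 0)
Fire out after step 6
Initially T: 28, now '.': 32
Total burnt (originally-T cells now '.'): 24

Answer: 24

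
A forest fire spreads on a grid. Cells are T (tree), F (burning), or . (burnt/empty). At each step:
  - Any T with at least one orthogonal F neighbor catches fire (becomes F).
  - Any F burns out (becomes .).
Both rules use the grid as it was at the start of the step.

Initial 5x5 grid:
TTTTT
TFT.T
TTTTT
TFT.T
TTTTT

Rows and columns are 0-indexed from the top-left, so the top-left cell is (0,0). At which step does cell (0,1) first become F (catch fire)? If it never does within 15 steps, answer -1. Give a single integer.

Step 1: cell (0,1)='F' (+7 fires, +2 burnt)
  -> target ignites at step 1
Step 2: cell (0,1)='.' (+6 fires, +7 burnt)
Step 3: cell (0,1)='.' (+3 fires, +6 burnt)
Step 4: cell (0,1)='.' (+3 fires, +3 burnt)
Step 5: cell (0,1)='.' (+2 fires, +3 burnt)
Step 6: cell (0,1)='.' (+0 fires, +2 burnt)
  fire out at step 6

1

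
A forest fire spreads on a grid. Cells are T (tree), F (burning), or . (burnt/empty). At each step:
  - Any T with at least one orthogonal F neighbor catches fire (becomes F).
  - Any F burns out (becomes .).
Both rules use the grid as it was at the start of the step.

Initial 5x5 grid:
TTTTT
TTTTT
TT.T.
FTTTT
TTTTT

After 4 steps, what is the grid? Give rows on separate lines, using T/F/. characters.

Step 1: 3 trees catch fire, 1 burn out
  TTTTT
  TTTTT
  FT.T.
  .FTTT
  FTTTT
Step 2: 4 trees catch fire, 3 burn out
  TTTTT
  FTTTT
  .F.T.
  ..FTT
  .FTTT
Step 3: 4 trees catch fire, 4 burn out
  FTTTT
  .FTTT
  ...T.
  ...FT
  ..FTT
Step 4: 5 trees catch fire, 4 burn out
  .FTTT
  ..FTT
  ...F.
  ....F
  ...FT

.FTTT
..FTT
...F.
....F
...FT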